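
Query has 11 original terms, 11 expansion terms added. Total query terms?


Original terms: 11
Expansion terms: 11
Total = 11 + 11 = 22

22


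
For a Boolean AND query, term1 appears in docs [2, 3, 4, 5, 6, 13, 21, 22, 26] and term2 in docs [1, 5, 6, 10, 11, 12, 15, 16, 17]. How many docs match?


Boolean AND: find intersection of posting lists
term1 docs: [2, 3, 4, 5, 6, 13, 21, 22, 26]
term2 docs: [1, 5, 6, 10, 11, 12, 15, 16, 17]
Intersection: [5, 6]
|intersection| = 2

2


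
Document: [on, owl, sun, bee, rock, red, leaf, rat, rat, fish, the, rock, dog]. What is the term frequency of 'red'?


Document has 13 words
Scanning for 'red':
Found at positions: [5]
Count = 1

1


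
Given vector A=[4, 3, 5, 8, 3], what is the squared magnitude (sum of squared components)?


|A|^2 = sum of squared components
A[0]^2 = 4^2 = 16
A[1]^2 = 3^2 = 9
A[2]^2 = 5^2 = 25
A[3]^2 = 8^2 = 64
A[4]^2 = 3^2 = 9
Sum = 16 + 9 + 25 + 64 + 9 = 123

123


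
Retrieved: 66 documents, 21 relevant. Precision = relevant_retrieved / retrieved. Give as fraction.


Precision = relevant_retrieved / total_retrieved
= 21 / 66
= 21 / (21 + 45)
= 7/22

7/22


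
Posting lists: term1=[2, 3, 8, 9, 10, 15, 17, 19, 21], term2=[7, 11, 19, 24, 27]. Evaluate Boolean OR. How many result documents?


Boolean OR: find union of posting lists
term1 docs: [2, 3, 8, 9, 10, 15, 17, 19, 21]
term2 docs: [7, 11, 19, 24, 27]
Union: [2, 3, 7, 8, 9, 10, 11, 15, 17, 19, 21, 24, 27]
|union| = 13

13


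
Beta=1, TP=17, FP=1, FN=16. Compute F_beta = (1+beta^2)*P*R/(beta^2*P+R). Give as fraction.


P = TP/(TP+FP) = 17/18 = 17/18
R = TP/(TP+FN) = 17/33 = 17/33
beta^2 = 1^2 = 1
(1 + beta^2) = 2
Numerator = (1+beta^2)*P*R = 289/297
Denominator = beta^2*P + R = 17/18 + 17/33 = 289/198
F_beta = 2/3

2/3


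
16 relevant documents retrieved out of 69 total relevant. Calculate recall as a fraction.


Recall = retrieved_relevant / total_relevant
= 16 / 69
= 16 / (16 + 53)
= 16/69

16/69


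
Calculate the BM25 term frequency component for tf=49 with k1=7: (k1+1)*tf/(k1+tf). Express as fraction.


BM25 TF component = (k1+1)*tf / (k1+tf)
k1 = 7, tf = 49
Numerator = (7+1)*49 = 392
Denominator = 7 + 49 = 56
= 392/56 = 7

7


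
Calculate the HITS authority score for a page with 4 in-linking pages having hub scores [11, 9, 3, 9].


Authority = sum of hub scores of in-linkers
In-link 1: hub score = 11
In-link 2: hub score = 9
In-link 3: hub score = 3
In-link 4: hub score = 9
Authority = 11 + 9 + 3 + 9 = 32

32


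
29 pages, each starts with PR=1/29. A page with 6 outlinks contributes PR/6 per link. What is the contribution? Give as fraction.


Initial PR = 1/29 = 1/29
Outlinks = 6
Contribution per link = PR / outlinks
= 1/29 / 6
= 1/174

1/174


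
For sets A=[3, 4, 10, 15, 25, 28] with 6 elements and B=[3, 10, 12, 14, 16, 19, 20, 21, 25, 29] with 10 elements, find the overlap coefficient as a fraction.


A intersect B = [3, 10, 25]
|A intersect B| = 3
min(|A|, |B|) = min(6, 10) = 6
Overlap = 3 / 6 = 1/2

1/2


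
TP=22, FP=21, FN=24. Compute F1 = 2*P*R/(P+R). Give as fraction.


F1 = 2 * P * R / (P + R)
P = TP/(TP+FP) = 22/43 = 22/43
R = TP/(TP+FN) = 22/46 = 11/23
2 * P * R = 2 * 22/43 * 11/23 = 484/989
P + R = 22/43 + 11/23 = 979/989
F1 = 484/989 / 979/989 = 44/89

44/89


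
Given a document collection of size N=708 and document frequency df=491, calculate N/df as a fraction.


IDF ratio = N / df
= 708 / 491
= 708/491

708/491


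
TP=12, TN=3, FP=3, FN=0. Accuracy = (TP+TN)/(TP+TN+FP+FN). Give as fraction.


Accuracy = (TP + TN) / (TP + TN + FP + FN)
TP + TN = 12 + 3 = 15
Total = 12 + 3 + 3 + 0 = 18
Accuracy = 15 / 18 = 5/6

5/6


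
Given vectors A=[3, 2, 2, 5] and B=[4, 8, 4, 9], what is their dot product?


Dot product = sum of element-wise products
A[0]*B[0] = 3*4 = 12
A[1]*B[1] = 2*8 = 16
A[2]*B[2] = 2*4 = 8
A[3]*B[3] = 5*9 = 45
Sum = 12 + 16 + 8 + 45 = 81

81


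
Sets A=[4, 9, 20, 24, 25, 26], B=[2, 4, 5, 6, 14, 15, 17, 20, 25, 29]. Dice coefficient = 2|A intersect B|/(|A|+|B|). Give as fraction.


A intersect B = [4, 20, 25]
|A intersect B| = 3
|A| = 6, |B| = 10
Dice = 2*3 / (6+10)
= 6 / 16 = 3/8

3/8


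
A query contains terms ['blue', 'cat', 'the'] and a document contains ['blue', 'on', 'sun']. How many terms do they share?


Query terms: ['blue', 'cat', 'the']
Document terms: ['blue', 'on', 'sun']
Common terms: ['blue']
Overlap count = 1

1


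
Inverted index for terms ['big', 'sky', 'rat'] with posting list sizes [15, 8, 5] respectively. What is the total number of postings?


Summing posting list sizes:
'big': 15 postings
'sky': 8 postings
'rat': 5 postings
Total = 15 + 8 + 5 = 28

28


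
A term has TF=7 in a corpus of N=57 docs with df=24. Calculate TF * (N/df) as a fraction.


TF * (N/df)
= 7 * (57/24)
= 7 * 19/8
= 133/8

133/8


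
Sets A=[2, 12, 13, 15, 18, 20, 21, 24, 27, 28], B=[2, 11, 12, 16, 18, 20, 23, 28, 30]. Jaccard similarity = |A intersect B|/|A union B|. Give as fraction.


A intersect B = [2, 12, 18, 20, 28]
|A intersect B| = 5
A union B = [2, 11, 12, 13, 15, 16, 18, 20, 21, 23, 24, 27, 28, 30]
|A union B| = 14
Jaccard = 5/14 = 5/14

5/14


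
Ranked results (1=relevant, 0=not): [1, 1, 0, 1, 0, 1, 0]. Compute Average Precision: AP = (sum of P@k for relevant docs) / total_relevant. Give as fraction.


Computing P@k for each relevant position:
Position 1: relevant, P@1 = 1/1 = 1
Position 2: relevant, P@2 = 2/2 = 1
Position 3: not relevant
Position 4: relevant, P@4 = 3/4 = 3/4
Position 5: not relevant
Position 6: relevant, P@6 = 4/6 = 2/3
Position 7: not relevant
Sum of P@k = 1 + 1 + 3/4 + 2/3 = 41/12
AP = 41/12 / 4 = 41/48

41/48


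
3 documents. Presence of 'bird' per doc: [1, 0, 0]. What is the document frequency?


Checking each document for 'bird':
Doc 1: present
Doc 2: absent
Doc 3: absent
df = sum of presences = 1 + 0 + 0 = 1

1


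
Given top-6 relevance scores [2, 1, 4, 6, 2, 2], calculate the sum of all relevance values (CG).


Cumulative Gain = sum of relevance scores
Position 1: rel=2, running sum=2
Position 2: rel=1, running sum=3
Position 3: rel=4, running sum=7
Position 4: rel=6, running sum=13
Position 5: rel=2, running sum=15
Position 6: rel=2, running sum=17
CG = 17

17


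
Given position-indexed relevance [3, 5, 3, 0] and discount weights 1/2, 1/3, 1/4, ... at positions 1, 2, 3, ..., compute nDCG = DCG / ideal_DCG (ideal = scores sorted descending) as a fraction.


Position discount weights w_i = 1/(i+1) for i=1..4:
Weights = [1/2, 1/3, 1/4, 1/5]
Actual relevance: [3, 5, 3, 0]
DCG = 3/2 + 5/3 + 3/4 + 0/5 = 47/12
Ideal relevance (sorted desc): [5, 3, 3, 0]
Ideal DCG = 5/2 + 3/3 + 3/4 + 0/5 = 17/4
nDCG = DCG / ideal_DCG = 47/12 / 17/4 = 47/51

47/51


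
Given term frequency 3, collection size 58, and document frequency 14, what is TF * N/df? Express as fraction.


TF * (N/df)
= 3 * (58/14)
= 3 * 29/7
= 87/7

87/7


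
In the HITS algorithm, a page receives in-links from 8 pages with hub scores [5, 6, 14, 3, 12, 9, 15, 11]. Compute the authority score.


Authority = sum of hub scores of in-linkers
In-link 1: hub score = 5
In-link 2: hub score = 6
In-link 3: hub score = 14
In-link 4: hub score = 3
In-link 5: hub score = 12
In-link 6: hub score = 9
In-link 7: hub score = 15
In-link 8: hub score = 11
Authority = 5 + 6 + 14 + 3 + 12 + 9 + 15 + 11 = 75

75


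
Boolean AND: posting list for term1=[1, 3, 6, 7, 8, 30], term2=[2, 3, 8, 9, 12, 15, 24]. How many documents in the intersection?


Boolean AND: find intersection of posting lists
term1 docs: [1, 3, 6, 7, 8, 30]
term2 docs: [2, 3, 8, 9, 12, 15, 24]
Intersection: [3, 8]
|intersection| = 2

2


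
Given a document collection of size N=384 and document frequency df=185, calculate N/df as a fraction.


IDF ratio = N / df
= 384 / 185
= 384/185

384/185


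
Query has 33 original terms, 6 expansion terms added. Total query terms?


Original terms: 33
Expansion terms: 6
Total = 33 + 6 = 39

39


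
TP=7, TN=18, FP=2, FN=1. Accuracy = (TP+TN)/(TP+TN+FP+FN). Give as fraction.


Accuracy = (TP + TN) / (TP + TN + FP + FN)
TP + TN = 7 + 18 = 25
Total = 7 + 18 + 2 + 1 = 28
Accuracy = 25 / 28 = 25/28

25/28


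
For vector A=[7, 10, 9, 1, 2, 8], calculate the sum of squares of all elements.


|A|^2 = sum of squared components
A[0]^2 = 7^2 = 49
A[1]^2 = 10^2 = 100
A[2]^2 = 9^2 = 81
A[3]^2 = 1^2 = 1
A[4]^2 = 2^2 = 4
A[5]^2 = 8^2 = 64
Sum = 49 + 100 + 81 + 1 + 4 + 64 = 299

299


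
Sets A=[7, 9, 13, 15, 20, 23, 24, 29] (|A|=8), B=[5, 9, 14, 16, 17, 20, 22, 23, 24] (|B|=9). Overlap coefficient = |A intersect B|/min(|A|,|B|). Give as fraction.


A intersect B = [9, 20, 23, 24]
|A intersect B| = 4
min(|A|, |B|) = min(8, 9) = 8
Overlap = 4 / 8 = 1/2

1/2


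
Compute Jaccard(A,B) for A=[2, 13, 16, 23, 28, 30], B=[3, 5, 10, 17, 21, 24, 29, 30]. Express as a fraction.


A intersect B = [30]
|A intersect B| = 1
A union B = [2, 3, 5, 10, 13, 16, 17, 21, 23, 24, 28, 29, 30]
|A union B| = 13
Jaccard = 1/13 = 1/13

1/13


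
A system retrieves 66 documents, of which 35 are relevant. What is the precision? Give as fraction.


Precision = relevant_retrieved / total_retrieved
= 35 / 66
= 35 / (35 + 31)
= 35/66

35/66


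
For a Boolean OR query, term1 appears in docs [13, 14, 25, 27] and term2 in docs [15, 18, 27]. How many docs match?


Boolean OR: find union of posting lists
term1 docs: [13, 14, 25, 27]
term2 docs: [15, 18, 27]
Union: [13, 14, 15, 18, 25, 27]
|union| = 6

6


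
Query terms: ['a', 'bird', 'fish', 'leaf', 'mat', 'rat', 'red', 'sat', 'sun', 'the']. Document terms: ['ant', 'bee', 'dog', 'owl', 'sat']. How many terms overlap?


Query terms: ['a', 'bird', 'fish', 'leaf', 'mat', 'rat', 'red', 'sat', 'sun', 'the']
Document terms: ['ant', 'bee', 'dog', 'owl', 'sat']
Common terms: ['sat']
Overlap count = 1

1


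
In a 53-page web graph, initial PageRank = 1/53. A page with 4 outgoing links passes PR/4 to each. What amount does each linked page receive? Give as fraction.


Initial PR = 1/53 = 1/53
Outlinks = 4
Contribution per link = PR / outlinks
= 1/53 / 4
= 1/212

1/212


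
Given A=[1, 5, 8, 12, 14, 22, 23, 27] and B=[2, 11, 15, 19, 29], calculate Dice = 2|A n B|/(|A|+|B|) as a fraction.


A intersect B = []
|A intersect B| = 0
|A| = 8, |B| = 5
Dice = 2*0 / (8+5)
= 0 / 13 = 0

0


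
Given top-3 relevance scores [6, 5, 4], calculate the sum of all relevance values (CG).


Cumulative Gain = sum of relevance scores
Position 1: rel=6, running sum=6
Position 2: rel=5, running sum=11
Position 3: rel=4, running sum=15
CG = 15

15


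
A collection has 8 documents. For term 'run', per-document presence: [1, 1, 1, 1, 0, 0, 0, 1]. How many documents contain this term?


Checking each document for 'run':
Doc 1: present
Doc 2: present
Doc 3: present
Doc 4: present
Doc 5: absent
Doc 6: absent
Doc 7: absent
Doc 8: present
df = sum of presences = 1 + 1 + 1 + 1 + 0 + 0 + 0 + 1 = 5

5


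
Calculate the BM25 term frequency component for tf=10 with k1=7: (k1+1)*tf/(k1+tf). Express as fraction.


BM25 TF component = (k1+1)*tf / (k1+tf)
k1 = 7, tf = 10
Numerator = (7+1)*10 = 80
Denominator = 7 + 10 = 17
= 80/17 = 80/17

80/17


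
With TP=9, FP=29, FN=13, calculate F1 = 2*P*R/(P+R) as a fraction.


F1 = 2 * P * R / (P + R)
P = TP/(TP+FP) = 9/38 = 9/38
R = TP/(TP+FN) = 9/22 = 9/22
2 * P * R = 2 * 9/38 * 9/22 = 81/418
P + R = 9/38 + 9/22 = 135/209
F1 = 81/418 / 135/209 = 3/10

3/10


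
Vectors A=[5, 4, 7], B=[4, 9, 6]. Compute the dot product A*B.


Dot product = sum of element-wise products
A[0]*B[0] = 5*4 = 20
A[1]*B[1] = 4*9 = 36
A[2]*B[2] = 7*6 = 42
Sum = 20 + 36 + 42 = 98

98


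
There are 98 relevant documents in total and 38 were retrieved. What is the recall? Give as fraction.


Recall = retrieved_relevant / total_relevant
= 38 / 98
= 38 / (38 + 60)
= 19/49

19/49


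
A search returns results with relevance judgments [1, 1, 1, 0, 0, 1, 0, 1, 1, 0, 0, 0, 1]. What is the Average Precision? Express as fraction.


Computing P@k for each relevant position:
Position 1: relevant, P@1 = 1/1 = 1
Position 2: relevant, P@2 = 2/2 = 1
Position 3: relevant, P@3 = 3/3 = 1
Position 4: not relevant
Position 5: not relevant
Position 6: relevant, P@6 = 4/6 = 2/3
Position 7: not relevant
Position 8: relevant, P@8 = 5/8 = 5/8
Position 9: relevant, P@9 = 6/9 = 2/3
Position 10: not relevant
Position 11: not relevant
Position 12: not relevant
Position 13: relevant, P@13 = 7/13 = 7/13
Sum of P@k = 1 + 1 + 1 + 2/3 + 5/8 + 2/3 + 7/13 = 1715/312
AP = 1715/312 / 7 = 245/312

245/312


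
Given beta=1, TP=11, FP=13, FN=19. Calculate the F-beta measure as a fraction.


P = TP/(TP+FP) = 11/24 = 11/24
R = TP/(TP+FN) = 11/30 = 11/30
beta^2 = 1^2 = 1
(1 + beta^2) = 2
Numerator = (1+beta^2)*P*R = 121/360
Denominator = beta^2*P + R = 11/24 + 11/30 = 33/40
F_beta = 11/27

11/27


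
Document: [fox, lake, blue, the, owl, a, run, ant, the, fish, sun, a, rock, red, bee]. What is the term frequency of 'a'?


Document has 15 words
Scanning for 'a':
Found at positions: [5, 11]
Count = 2

2


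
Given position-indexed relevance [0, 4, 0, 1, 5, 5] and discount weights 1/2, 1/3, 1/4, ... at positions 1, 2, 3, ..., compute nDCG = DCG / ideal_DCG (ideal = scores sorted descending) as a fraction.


Position discount weights w_i = 1/(i+1) for i=1..6:
Weights = [1/2, 1/3, 1/4, 1/5, 1/6, 1/7]
Actual relevance: [0, 4, 0, 1, 5, 5]
DCG = 0/2 + 4/3 + 0/4 + 1/5 + 5/6 + 5/7 = 647/210
Ideal relevance (sorted desc): [5, 5, 4, 1, 0, 0]
Ideal DCG = 5/2 + 5/3 + 4/4 + 1/5 + 0/6 + 0/7 = 161/30
nDCG = DCG / ideal_DCG = 647/210 / 161/30 = 647/1127

647/1127


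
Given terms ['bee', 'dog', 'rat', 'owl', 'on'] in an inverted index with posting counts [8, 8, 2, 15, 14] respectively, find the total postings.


Summing posting list sizes:
'bee': 8 postings
'dog': 8 postings
'rat': 2 postings
'owl': 15 postings
'on': 14 postings
Total = 8 + 8 + 2 + 15 + 14 = 47

47


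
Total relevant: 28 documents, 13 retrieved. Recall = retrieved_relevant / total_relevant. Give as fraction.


Recall = retrieved_relevant / total_relevant
= 13 / 28
= 13 / (13 + 15)
= 13/28

13/28


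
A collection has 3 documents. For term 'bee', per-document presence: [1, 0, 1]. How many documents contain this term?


Checking each document for 'bee':
Doc 1: present
Doc 2: absent
Doc 3: present
df = sum of presences = 1 + 0 + 1 = 2

2


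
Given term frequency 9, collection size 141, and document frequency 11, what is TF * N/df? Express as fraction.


TF * (N/df)
= 9 * (141/11)
= 9 * 141/11
= 1269/11

1269/11


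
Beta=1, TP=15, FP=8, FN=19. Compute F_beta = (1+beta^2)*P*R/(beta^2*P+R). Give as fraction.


P = TP/(TP+FP) = 15/23 = 15/23
R = TP/(TP+FN) = 15/34 = 15/34
beta^2 = 1^2 = 1
(1 + beta^2) = 2
Numerator = (1+beta^2)*P*R = 225/391
Denominator = beta^2*P + R = 15/23 + 15/34 = 855/782
F_beta = 10/19

10/19


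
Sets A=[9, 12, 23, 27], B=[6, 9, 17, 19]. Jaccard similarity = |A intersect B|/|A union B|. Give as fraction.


A intersect B = [9]
|A intersect B| = 1
A union B = [6, 9, 12, 17, 19, 23, 27]
|A union B| = 7
Jaccard = 1/7 = 1/7

1/7


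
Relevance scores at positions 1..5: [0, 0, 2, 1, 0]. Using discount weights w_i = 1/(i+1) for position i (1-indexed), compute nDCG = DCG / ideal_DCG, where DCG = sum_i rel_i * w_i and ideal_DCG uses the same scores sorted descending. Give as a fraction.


Position discount weights w_i = 1/(i+1) for i=1..5:
Weights = [1/2, 1/3, 1/4, 1/5, 1/6]
Actual relevance: [0, 0, 2, 1, 0]
DCG = 0/2 + 0/3 + 2/4 + 1/5 + 0/6 = 7/10
Ideal relevance (sorted desc): [2, 1, 0, 0, 0]
Ideal DCG = 2/2 + 1/3 + 0/4 + 0/5 + 0/6 = 4/3
nDCG = DCG / ideal_DCG = 7/10 / 4/3 = 21/40

21/40


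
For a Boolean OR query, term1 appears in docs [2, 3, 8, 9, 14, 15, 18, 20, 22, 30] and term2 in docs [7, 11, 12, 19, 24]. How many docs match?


Boolean OR: find union of posting lists
term1 docs: [2, 3, 8, 9, 14, 15, 18, 20, 22, 30]
term2 docs: [7, 11, 12, 19, 24]
Union: [2, 3, 7, 8, 9, 11, 12, 14, 15, 18, 19, 20, 22, 24, 30]
|union| = 15

15


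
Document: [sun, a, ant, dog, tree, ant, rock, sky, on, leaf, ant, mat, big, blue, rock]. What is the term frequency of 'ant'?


Document has 15 words
Scanning for 'ant':
Found at positions: [2, 5, 10]
Count = 3

3


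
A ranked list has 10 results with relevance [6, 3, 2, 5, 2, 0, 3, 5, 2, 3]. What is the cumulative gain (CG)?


Cumulative Gain = sum of relevance scores
Position 1: rel=6, running sum=6
Position 2: rel=3, running sum=9
Position 3: rel=2, running sum=11
Position 4: rel=5, running sum=16
Position 5: rel=2, running sum=18
Position 6: rel=0, running sum=18
Position 7: rel=3, running sum=21
Position 8: rel=5, running sum=26
Position 9: rel=2, running sum=28
Position 10: rel=3, running sum=31
CG = 31

31


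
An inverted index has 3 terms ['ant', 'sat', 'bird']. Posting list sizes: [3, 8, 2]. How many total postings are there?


Summing posting list sizes:
'ant': 3 postings
'sat': 8 postings
'bird': 2 postings
Total = 3 + 8 + 2 = 13

13


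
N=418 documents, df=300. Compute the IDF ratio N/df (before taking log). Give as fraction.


IDF ratio = N / df
= 418 / 300
= 209/150

209/150


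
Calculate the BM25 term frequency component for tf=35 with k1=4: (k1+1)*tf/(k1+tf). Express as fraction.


BM25 TF component = (k1+1)*tf / (k1+tf)
k1 = 4, tf = 35
Numerator = (4+1)*35 = 175
Denominator = 4 + 35 = 39
= 175/39 = 175/39

175/39


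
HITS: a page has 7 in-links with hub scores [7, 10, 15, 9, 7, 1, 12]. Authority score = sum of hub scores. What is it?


Authority = sum of hub scores of in-linkers
In-link 1: hub score = 7
In-link 2: hub score = 10
In-link 3: hub score = 15
In-link 4: hub score = 9
In-link 5: hub score = 7
In-link 6: hub score = 1
In-link 7: hub score = 12
Authority = 7 + 10 + 15 + 9 + 7 + 1 + 12 = 61

61


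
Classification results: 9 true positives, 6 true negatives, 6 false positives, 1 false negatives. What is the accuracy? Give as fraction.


Accuracy = (TP + TN) / (TP + TN + FP + FN)
TP + TN = 9 + 6 = 15
Total = 9 + 6 + 6 + 1 = 22
Accuracy = 15 / 22 = 15/22

15/22


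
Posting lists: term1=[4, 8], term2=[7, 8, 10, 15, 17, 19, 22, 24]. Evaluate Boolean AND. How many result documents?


Boolean AND: find intersection of posting lists
term1 docs: [4, 8]
term2 docs: [7, 8, 10, 15, 17, 19, 22, 24]
Intersection: [8]
|intersection| = 1

1


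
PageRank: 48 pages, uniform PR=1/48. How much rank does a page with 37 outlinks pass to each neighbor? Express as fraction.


Initial PR = 1/48 = 1/48
Outlinks = 37
Contribution per link = PR / outlinks
= 1/48 / 37
= 1/1776

1/1776


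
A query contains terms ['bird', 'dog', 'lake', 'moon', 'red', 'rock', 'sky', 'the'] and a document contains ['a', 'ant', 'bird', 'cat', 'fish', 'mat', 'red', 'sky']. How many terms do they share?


Query terms: ['bird', 'dog', 'lake', 'moon', 'red', 'rock', 'sky', 'the']
Document terms: ['a', 'ant', 'bird', 'cat', 'fish', 'mat', 'red', 'sky']
Common terms: ['bird', 'red', 'sky']
Overlap count = 3

3


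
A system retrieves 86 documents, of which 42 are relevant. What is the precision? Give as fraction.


Precision = relevant_retrieved / total_retrieved
= 42 / 86
= 42 / (42 + 44)
= 21/43

21/43


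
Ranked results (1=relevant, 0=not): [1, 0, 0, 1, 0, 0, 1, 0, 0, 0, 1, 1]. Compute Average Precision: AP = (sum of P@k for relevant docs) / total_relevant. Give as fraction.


Computing P@k for each relevant position:
Position 1: relevant, P@1 = 1/1 = 1
Position 2: not relevant
Position 3: not relevant
Position 4: relevant, P@4 = 2/4 = 1/2
Position 5: not relevant
Position 6: not relevant
Position 7: relevant, P@7 = 3/7 = 3/7
Position 8: not relevant
Position 9: not relevant
Position 10: not relevant
Position 11: relevant, P@11 = 4/11 = 4/11
Position 12: relevant, P@12 = 5/12 = 5/12
Sum of P@k = 1 + 1/2 + 3/7 + 4/11 + 5/12 = 2503/924
AP = 2503/924 / 5 = 2503/4620

2503/4620


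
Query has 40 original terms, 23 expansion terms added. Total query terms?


Original terms: 40
Expansion terms: 23
Total = 40 + 23 = 63

63


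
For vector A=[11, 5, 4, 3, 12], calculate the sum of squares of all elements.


|A|^2 = sum of squared components
A[0]^2 = 11^2 = 121
A[1]^2 = 5^2 = 25
A[2]^2 = 4^2 = 16
A[3]^2 = 3^2 = 9
A[4]^2 = 12^2 = 144
Sum = 121 + 25 + 16 + 9 + 144 = 315

315


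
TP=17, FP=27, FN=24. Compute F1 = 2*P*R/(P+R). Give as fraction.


F1 = 2 * P * R / (P + R)
P = TP/(TP+FP) = 17/44 = 17/44
R = TP/(TP+FN) = 17/41 = 17/41
2 * P * R = 2 * 17/44 * 17/41 = 289/902
P + R = 17/44 + 17/41 = 1445/1804
F1 = 289/902 / 1445/1804 = 2/5

2/5


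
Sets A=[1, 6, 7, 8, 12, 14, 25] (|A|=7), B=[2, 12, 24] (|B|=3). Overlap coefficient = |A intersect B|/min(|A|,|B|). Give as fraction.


A intersect B = [12]
|A intersect B| = 1
min(|A|, |B|) = min(7, 3) = 3
Overlap = 1 / 3 = 1/3

1/3


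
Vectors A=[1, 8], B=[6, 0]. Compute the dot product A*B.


Dot product = sum of element-wise products
A[0]*B[0] = 1*6 = 6
A[1]*B[1] = 8*0 = 0
Sum = 6 + 0 = 6

6


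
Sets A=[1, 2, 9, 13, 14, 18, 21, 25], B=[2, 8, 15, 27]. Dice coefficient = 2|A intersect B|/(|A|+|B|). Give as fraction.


A intersect B = [2]
|A intersect B| = 1
|A| = 8, |B| = 4
Dice = 2*1 / (8+4)
= 2 / 12 = 1/6

1/6


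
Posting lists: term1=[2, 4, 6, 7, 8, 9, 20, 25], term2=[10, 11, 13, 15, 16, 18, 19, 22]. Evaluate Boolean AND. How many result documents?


Boolean AND: find intersection of posting lists
term1 docs: [2, 4, 6, 7, 8, 9, 20, 25]
term2 docs: [10, 11, 13, 15, 16, 18, 19, 22]
Intersection: []
|intersection| = 0

0


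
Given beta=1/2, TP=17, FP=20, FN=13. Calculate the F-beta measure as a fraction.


P = TP/(TP+FP) = 17/37 = 17/37
R = TP/(TP+FN) = 17/30 = 17/30
beta^2 = 1/2^2 = 1/4
(1 + beta^2) = 5/4
Numerator = (1+beta^2)*P*R = 289/888
Denominator = beta^2*P + R = 17/148 + 17/30 = 1513/2220
F_beta = 85/178

85/178


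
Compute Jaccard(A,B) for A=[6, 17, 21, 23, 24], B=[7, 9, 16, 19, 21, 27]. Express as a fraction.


A intersect B = [21]
|A intersect B| = 1
A union B = [6, 7, 9, 16, 17, 19, 21, 23, 24, 27]
|A union B| = 10
Jaccard = 1/10 = 1/10

1/10


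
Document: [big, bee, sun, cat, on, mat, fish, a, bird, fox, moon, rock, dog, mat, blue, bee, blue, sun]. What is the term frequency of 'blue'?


Document has 18 words
Scanning for 'blue':
Found at positions: [14, 16]
Count = 2

2


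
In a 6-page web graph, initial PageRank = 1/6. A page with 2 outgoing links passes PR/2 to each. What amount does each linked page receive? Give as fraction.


Initial PR = 1/6 = 1/6
Outlinks = 2
Contribution per link = PR / outlinks
= 1/6 / 2
= 1/12

1/12


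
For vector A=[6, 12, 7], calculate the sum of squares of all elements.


|A|^2 = sum of squared components
A[0]^2 = 6^2 = 36
A[1]^2 = 12^2 = 144
A[2]^2 = 7^2 = 49
Sum = 36 + 144 + 49 = 229

229


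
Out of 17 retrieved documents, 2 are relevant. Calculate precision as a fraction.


Precision = relevant_retrieved / total_retrieved
= 2 / 17
= 2 / (2 + 15)
= 2/17

2/17


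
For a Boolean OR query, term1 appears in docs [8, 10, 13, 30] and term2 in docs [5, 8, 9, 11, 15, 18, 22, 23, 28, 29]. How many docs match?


Boolean OR: find union of posting lists
term1 docs: [8, 10, 13, 30]
term2 docs: [5, 8, 9, 11, 15, 18, 22, 23, 28, 29]
Union: [5, 8, 9, 10, 11, 13, 15, 18, 22, 23, 28, 29, 30]
|union| = 13

13


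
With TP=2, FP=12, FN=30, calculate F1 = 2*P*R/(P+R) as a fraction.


F1 = 2 * P * R / (P + R)
P = TP/(TP+FP) = 2/14 = 1/7
R = TP/(TP+FN) = 2/32 = 1/16
2 * P * R = 2 * 1/7 * 1/16 = 1/56
P + R = 1/7 + 1/16 = 23/112
F1 = 1/56 / 23/112 = 2/23

2/23


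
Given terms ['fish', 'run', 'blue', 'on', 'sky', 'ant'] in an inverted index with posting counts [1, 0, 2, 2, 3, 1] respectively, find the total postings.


Summing posting list sizes:
'fish': 1 postings
'run': 0 postings
'blue': 2 postings
'on': 2 postings
'sky': 3 postings
'ant': 1 postings
Total = 1 + 0 + 2 + 2 + 3 + 1 = 9

9


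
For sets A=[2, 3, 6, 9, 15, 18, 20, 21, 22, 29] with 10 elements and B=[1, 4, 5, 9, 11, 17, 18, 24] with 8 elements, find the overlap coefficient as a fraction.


A intersect B = [9, 18]
|A intersect B| = 2
min(|A|, |B|) = min(10, 8) = 8
Overlap = 2 / 8 = 1/4

1/4


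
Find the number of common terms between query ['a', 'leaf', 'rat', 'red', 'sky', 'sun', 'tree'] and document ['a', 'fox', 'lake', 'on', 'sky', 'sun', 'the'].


Query terms: ['a', 'leaf', 'rat', 'red', 'sky', 'sun', 'tree']
Document terms: ['a', 'fox', 'lake', 'on', 'sky', 'sun', 'the']
Common terms: ['a', 'sky', 'sun']
Overlap count = 3

3


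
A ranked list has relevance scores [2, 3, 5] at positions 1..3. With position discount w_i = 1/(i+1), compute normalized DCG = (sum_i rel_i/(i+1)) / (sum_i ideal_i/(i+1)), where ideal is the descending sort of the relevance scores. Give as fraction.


Position discount weights w_i = 1/(i+1) for i=1..3:
Weights = [1/2, 1/3, 1/4]
Actual relevance: [2, 3, 5]
DCG = 2/2 + 3/3 + 5/4 = 13/4
Ideal relevance (sorted desc): [5, 3, 2]
Ideal DCG = 5/2 + 3/3 + 2/4 = 4
nDCG = DCG / ideal_DCG = 13/4 / 4 = 13/16

13/16


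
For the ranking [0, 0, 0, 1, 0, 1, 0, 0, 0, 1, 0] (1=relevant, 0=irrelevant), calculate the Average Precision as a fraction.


Computing P@k for each relevant position:
Position 1: not relevant
Position 2: not relevant
Position 3: not relevant
Position 4: relevant, P@4 = 1/4 = 1/4
Position 5: not relevant
Position 6: relevant, P@6 = 2/6 = 1/3
Position 7: not relevant
Position 8: not relevant
Position 9: not relevant
Position 10: relevant, P@10 = 3/10 = 3/10
Position 11: not relevant
Sum of P@k = 1/4 + 1/3 + 3/10 = 53/60
AP = 53/60 / 3 = 53/180

53/180


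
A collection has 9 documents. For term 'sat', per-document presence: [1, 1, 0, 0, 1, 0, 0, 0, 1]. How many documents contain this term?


Checking each document for 'sat':
Doc 1: present
Doc 2: present
Doc 3: absent
Doc 4: absent
Doc 5: present
Doc 6: absent
Doc 7: absent
Doc 8: absent
Doc 9: present
df = sum of presences = 1 + 1 + 0 + 0 + 1 + 0 + 0 + 0 + 1 = 4

4


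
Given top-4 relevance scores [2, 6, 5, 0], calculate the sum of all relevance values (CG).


Cumulative Gain = sum of relevance scores
Position 1: rel=2, running sum=2
Position 2: rel=6, running sum=8
Position 3: rel=5, running sum=13
Position 4: rel=0, running sum=13
CG = 13

13


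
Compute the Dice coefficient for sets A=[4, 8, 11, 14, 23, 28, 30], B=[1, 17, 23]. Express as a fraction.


A intersect B = [23]
|A intersect B| = 1
|A| = 7, |B| = 3
Dice = 2*1 / (7+3)
= 2 / 10 = 1/5

1/5


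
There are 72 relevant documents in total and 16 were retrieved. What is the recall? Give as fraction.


Recall = retrieved_relevant / total_relevant
= 16 / 72
= 16 / (16 + 56)
= 2/9

2/9


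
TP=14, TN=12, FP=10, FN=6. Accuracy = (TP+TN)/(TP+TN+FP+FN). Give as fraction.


Accuracy = (TP + TN) / (TP + TN + FP + FN)
TP + TN = 14 + 12 = 26
Total = 14 + 12 + 10 + 6 = 42
Accuracy = 26 / 42 = 13/21

13/21


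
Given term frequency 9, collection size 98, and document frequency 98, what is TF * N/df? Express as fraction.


TF * (N/df)
= 9 * (98/98)
= 9 * 1
= 9

9


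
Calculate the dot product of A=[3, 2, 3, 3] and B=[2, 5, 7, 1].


Dot product = sum of element-wise products
A[0]*B[0] = 3*2 = 6
A[1]*B[1] = 2*5 = 10
A[2]*B[2] = 3*7 = 21
A[3]*B[3] = 3*1 = 3
Sum = 6 + 10 + 21 + 3 = 40

40


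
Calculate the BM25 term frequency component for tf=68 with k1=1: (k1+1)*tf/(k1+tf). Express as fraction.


BM25 TF component = (k1+1)*tf / (k1+tf)
k1 = 1, tf = 68
Numerator = (1+1)*68 = 136
Denominator = 1 + 68 = 69
= 136/69 = 136/69

136/69


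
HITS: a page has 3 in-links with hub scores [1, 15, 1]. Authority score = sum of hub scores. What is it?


Authority = sum of hub scores of in-linkers
In-link 1: hub score = 1
In-link 2: hub score = 15
In-link 3: hub score = 1
Authority = 1 + 15 + 1 = 17

17


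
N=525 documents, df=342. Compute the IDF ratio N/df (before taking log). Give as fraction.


IDF ratio = N / df
= 525 / 342
= 175/114

175/114


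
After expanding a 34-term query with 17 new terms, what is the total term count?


Original terms: 34
Expansion terms: 17
Total = 34 + 17 = 51

51


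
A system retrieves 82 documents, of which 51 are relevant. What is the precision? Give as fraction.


Precision = relevant_retrieved / total_retrieved
= 51 / 82
= 51 / (51 + 31)
= 51/82

51/82


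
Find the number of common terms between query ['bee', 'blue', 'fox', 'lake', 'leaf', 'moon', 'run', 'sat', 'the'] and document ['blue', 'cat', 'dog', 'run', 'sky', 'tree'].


Query terms: ['bee', 'blue', 'fox', 'lake', 'leaf', 'moon', 'run', 'sat', 'the']
Document terms: ['blue', 'cat', 'dog', 'run', 'sky', 'tree']
Common terms: ['blue', 'run']
Overlap count = 2

2


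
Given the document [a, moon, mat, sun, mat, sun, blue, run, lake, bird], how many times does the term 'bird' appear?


Document has 10 words
Scanning for 'bird':
Found at positions: [9]
Count = 1

1


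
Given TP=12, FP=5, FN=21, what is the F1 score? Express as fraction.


F1 = 2 * P * R / (P + R)
P = TP/(TP+FP) = 12/17 = 12/17
R = TP/(TP+FN) = 12/33 = 4/11
2 * P * R = 2 * 12/17 * 4/11 = 96/187
P + R = 12/17 + 4/11 = 200/187
F1 = 96/187 / 200/187 = 12/25

12/25


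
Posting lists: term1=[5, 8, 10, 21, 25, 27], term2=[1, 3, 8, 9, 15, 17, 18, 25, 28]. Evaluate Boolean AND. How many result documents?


Boolean AND: find intersection of posting lists
term1 docs: [5, 8, 10, 21, 25, 27]
term2 docs: [1, 3, 8, 9, 15, 17, 18, 25, 28]
Intersection: [8, 25]
|intersection| = 2

2


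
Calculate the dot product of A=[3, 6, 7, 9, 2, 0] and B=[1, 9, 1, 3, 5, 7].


Dot product = sum of element-wise products
A[0]*B[0] = 3*1 = 3
A[1]*B[1] = 6*9 = 54
A[2]*B[2] = 7*1 = 7
A[3]*B[3] = 9*3 = 27
A[4]*B[4] = 2*5 = 10
A[5]*B[5] = 0*7 = 0
Sum = 3 + 54 + 7 + 27 + 10 + 0 = 101

101


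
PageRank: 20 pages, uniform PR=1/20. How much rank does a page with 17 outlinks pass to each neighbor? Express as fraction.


Initial PR = 1/20 = 1/20
Outlinks = 17
Contribution per link = PR / outlinks
= 1/20 / 17
= 1/340

1/340


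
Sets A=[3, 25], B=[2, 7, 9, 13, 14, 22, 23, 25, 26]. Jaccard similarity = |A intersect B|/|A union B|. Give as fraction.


A intersect B = [25]
|A intersect B| = 1
A union B = [2, 3, 7, 9, 13, 14, 22, 23, 25, 26]
|A union B| = 10
Jaccard = 1/10 = 1/10

1/10


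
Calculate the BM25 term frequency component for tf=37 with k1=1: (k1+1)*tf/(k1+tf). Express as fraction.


BM25 TF component = (k1+1)*tf / (k1+tf)
k1 = 1, tf = 37
Numerator = (1+1)*37 = 74
Denominator = 1 + 37 = 38
= 74/38 = 37/19

37/19


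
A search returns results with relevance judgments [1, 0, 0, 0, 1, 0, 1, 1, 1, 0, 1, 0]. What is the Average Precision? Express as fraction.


Computing P@k for each relevant position:
Position 1: relevant, P@1 = 1/1 = 1
Position 2: not relevant
Position 3: not relevant
Position 4: not relevant
Position 5: relevant, P@5 = 2/5 = 2/5
Position 6: not relevant
Position 7: relevant, P@7 = 3/7 = 3/7
Position 8: relevant, P@8 = 4/8 = 1/2
Position 9: relevant, P@9 = 5/9 = 5/9
Position 10: not relevant
Position 11: relevant, P@11 = 6/11 = 6/11
Position 12: not relevant
Sum of P@k = 1 + 2/5 + 3/7 + 1/2 + 5/9 + 6/11 = 23767/6930
AP = 23767/6930 / 6 = 23767/41580

23767/41580


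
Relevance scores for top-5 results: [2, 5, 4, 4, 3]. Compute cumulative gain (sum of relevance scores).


Cumulative Gain = sum of relevance scores
Position 1: rel=2, running sum=2
Position 2: rel=5, running sum=7
Position 3: rel=4, running sum=11
Position 4: rel=4, running sum=15
Position 5: rel=3, running sum=18
CG = 18

18


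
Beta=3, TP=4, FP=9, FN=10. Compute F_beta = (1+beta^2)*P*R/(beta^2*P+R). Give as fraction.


P = TP/(TP+FP) = 4/13 = 4/13
R = TP/(TP+FN) = 4/14 = 2/7
beta^2 = 3^2 = 9
(1 + beta^2) = 10
Numerator = (1+beta^2)*P*R = 80/91
Denominator = beta^2*P + R = 36/13 + 2/7 = 278/91
F_beta = 40/139

40/139


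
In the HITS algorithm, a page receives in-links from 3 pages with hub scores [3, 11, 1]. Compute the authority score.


Authority = sum of hub scores of in-linkers
In-link 1: hub score = 3
In-link 2: hub score = 11
In-link 3: hub score = 1
Authority = 3 + 11 + 1 = 15

15


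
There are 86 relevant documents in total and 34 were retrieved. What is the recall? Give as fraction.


Recall = retrieved_relevant / total_relevant
= 34 / 86
= 34 / (34 + 52)
= 17/43

17/43


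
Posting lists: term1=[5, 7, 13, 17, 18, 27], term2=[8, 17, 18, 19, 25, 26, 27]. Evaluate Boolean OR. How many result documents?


Boolean OR: find union of posting lists
term1 docs: [5, 7, 13, 17, 18, 27]
term2 docs: [8, 17, 18, 19, 25, 26, 27]
Union: [5, 7, 8, 13, 17, 18, 19, 25, 26, 27]
|union| = 10

10


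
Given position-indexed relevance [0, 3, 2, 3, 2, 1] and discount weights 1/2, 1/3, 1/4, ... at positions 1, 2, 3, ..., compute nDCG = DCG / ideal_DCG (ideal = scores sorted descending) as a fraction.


Position discount weights w_i = 1/(i+1) for i=1..6:
Weights = [1/2, 1/3, 1/4, 1/5, 1/6, 1/7]
Actual relevance: [0, 3, 2, 3, 2, 1]
DCG = 0/2 + 3/3 + 2/4 + 3/5 + 2/6 + 1/7 = 541/210
Ideal relevance (sorted desc): [3, 3, 2, 2, 1, 0]
Ideal DCG = 3/2 + 3/3 + 2/4 + 2/5 + 1/6 + 0/7 = 107/30
nDCG = DCG / ideal_DCG = 541/210 / 107/30 = 541/749

541/749


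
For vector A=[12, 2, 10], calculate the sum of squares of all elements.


|A|^2 = sum of squared components
A[0]^2 = 12^2 = 144
A[1]^2 = 2^2 = 4
A[2]^2 = 10^2 = 100
Sum = 144 + 4 + 100 = 248

248


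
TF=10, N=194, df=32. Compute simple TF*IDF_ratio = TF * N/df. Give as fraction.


TF * (N/df)
= 10 * (194/32)
= 10 * 97/16
= 485/8

485/8


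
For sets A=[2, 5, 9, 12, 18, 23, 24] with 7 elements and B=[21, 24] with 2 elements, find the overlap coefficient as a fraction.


A intersect B = [24]
|A intersect B| = 1
min(|A|, |B|) = min(7, 2) = 2
Overlap = 1 / 2 = 1/2

1/2


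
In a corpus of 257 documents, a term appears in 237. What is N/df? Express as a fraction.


IDF ratio = N / df
= 257 / 237
= 257/237

257/237


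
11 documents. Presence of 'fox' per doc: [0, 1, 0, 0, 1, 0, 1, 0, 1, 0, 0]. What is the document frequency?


Checking each document for 'fox':
Doc 1: absent
Doc 2: present
Doc 3: absent
Doc 4: absent
Doc 5: present
Doc 6: absent
Doc 7: present
Doc 8: absent
Doc 9: present
Doc 10: absent
Doc 11: absent
df = sum of presences = 0 + 1 + 0 + 0 + 1 + 0 + 1 + 0 + 1 + 0 + 0 = 4

4


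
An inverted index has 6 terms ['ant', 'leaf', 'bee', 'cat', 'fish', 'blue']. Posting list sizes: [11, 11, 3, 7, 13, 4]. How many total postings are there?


Summing posting list sizes:
'ant': 11 postings
'leaf': 11 postings
'bee': 3 postings
'cat': 7 postings
'fish': 13 postings
'blue': 4 postings
Total = 11 + 11 + 3 + 7 + 13 + 4 = 49

49


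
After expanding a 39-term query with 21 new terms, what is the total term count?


Original terms: 39
Expansion terms: 21
Total = 39 + 21 = 60

60


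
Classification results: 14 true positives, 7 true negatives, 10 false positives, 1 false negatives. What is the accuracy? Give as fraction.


Accuracy = (TP + TN) / (TP + TN + FP + FN)
TP + TN = 14 + 7 = 21
Total = 14 + 7 + 10 + 1 = 32
Accuracy = 21 / 32 = 21/32

21/32


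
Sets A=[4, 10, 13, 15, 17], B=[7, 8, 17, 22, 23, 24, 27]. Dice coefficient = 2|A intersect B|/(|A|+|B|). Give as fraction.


A intersect B = [17]
|A intersect B| = 1
|A| = 5, |B| = 7
Dice = 2*1 / (5+7)
= 2 / 12 = 1/6

1/6


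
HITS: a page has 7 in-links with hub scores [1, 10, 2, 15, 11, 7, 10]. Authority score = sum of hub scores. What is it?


Authority = sum of hub scores of in-linkers
In-link 1: hub score = 1
In-link 2: hub score = 10
In-link 3: hub score = 2
In-link 4: hub score = 15
In-link 5: hub score = 11
In-link 6: hub score = 7
In-link 7: hub score = 10
Authority = 1 + 10 + 2 + 15 + 11 + 7 + 10 = 56

56


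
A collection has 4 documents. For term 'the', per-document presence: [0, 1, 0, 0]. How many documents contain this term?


Checking each document for 'the':
Doc 1: absent
Doc 2: present
Doc 3: absent
Doc 4: absent
df = sum of presences = 0 + 1 + 0 + 0 = 1

1


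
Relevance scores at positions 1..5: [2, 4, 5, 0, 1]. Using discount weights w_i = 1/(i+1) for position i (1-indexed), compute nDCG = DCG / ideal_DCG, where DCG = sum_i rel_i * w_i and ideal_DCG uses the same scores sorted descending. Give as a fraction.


Position discount weights w_i = 1/(i+1) for i=1..5:
Weights = [1/2, 1/3, 1/4, 1/5, 1/6]
Actual relevance: [2, 4, 5, 0, 1]
DCG = 2/2 + 4/3 + 5/4 + 0/5 + 1/6 = 15/4
Ideal relevance (sorted desc): [5, 4, 2, 1, 0]
Ideal DCG = 5/2 + 4/3 + 2/4 + 1/5 + 0/6 = 68/15
nDCG = DCG / ideal_DCG = 15/4 / 68/15 = 225/272

225/272


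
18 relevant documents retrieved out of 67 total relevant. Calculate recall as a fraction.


Recall = retrieved_relevant / total_relevant
= 18 / 67
= 18 / (18 + 49)
= 18/67

18/67


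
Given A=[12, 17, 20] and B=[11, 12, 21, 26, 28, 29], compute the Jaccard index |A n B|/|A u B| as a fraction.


A intersect B = [12]
|A intersect B| = 1
A union B = [11, 12, 17, 20, 21, 26, 28, 29]
|A union B| = 8
Jaccard = 1/8 = 1/8

1/8


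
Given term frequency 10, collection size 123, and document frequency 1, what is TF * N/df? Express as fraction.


TF * (N/df)
= 10 * (123/1)
= 10 * 123
= 1230

1230


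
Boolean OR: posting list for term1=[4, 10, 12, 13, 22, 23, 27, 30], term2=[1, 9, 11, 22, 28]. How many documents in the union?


Boolean OR: find union of posting lists
term1 docs: [4, 10, 12, 13, 22, 23, 27, 30]
term2 docs: [1, 9, 11, 22, 28]
Union: [1, 4, 9, 10, 11, 12, 13, 22, 23, 27, 28, 30]
|union| = 12

12


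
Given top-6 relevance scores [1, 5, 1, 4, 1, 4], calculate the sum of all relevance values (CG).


Cumulative Gain = sum of relevance scores
Position 1: rel=1, running sum=1
Position 2: rel=5, running sum=6
Position 3: rel=1, running sum=7
Position 4: rel=4, running sum=11
Position 5: rel=1, running sum=12
Position 6: rel=4, running sum=16
CG = 16

16


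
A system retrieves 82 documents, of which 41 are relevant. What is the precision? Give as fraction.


Precision = relevant_retrieved / total_retrieved
= 41 / 82
= 41 / (41 + 41)
= 1/2

1/2


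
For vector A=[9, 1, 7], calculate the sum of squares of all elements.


|A|^2 = sum of squared components
A[0]^2 = 9^2 = 81
A[1]^2 = 1^2 = 1
A[2]^2 = 7^2 = 49
Sum = 81 + 1 + 49 = 131

131


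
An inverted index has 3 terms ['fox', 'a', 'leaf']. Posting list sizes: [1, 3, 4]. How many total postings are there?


Summing posting list sizes:
'fox': 1 postings
'a': 3 postings
'leaf': 4 postings
Total = 1 + 3 + 4 = 8

8


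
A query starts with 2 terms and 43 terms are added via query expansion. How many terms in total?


Original terms: 2
Expansion terms: 43
Total = 2 + 43 = 45

45


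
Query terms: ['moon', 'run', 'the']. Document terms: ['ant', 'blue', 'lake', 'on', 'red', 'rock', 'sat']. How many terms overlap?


Query terms: ['moon', 'run', 'the']
Document terms: ['ant', 'blue', 'lake', 'on', 'red', 'rock', 'sat']
Common terms: []
Overlap count = 0

0


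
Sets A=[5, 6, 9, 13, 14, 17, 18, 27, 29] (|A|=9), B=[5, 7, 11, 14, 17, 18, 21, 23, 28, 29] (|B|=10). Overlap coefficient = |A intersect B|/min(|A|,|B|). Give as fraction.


A intersect B = [5, 14, 17, 18, 29]
|A intersect B| = 5
min(|A|, |B|) = min(9, 10) = 9
Overlap = 5 / 9 = 5/9

5/9


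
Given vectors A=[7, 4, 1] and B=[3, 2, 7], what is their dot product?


Dot product = sum of element-wise products
A[0]*B[0] = 7*3 = 21
A[1]*B[1] = 4*2 = 8
A[2]*B[2] = 1*7 = 7
Sum = 21 + 8 + 7 = 36

36


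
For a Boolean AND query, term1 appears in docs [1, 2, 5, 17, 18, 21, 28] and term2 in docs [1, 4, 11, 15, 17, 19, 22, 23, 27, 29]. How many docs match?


Boolean AND: find intersection of posting lists
term1 docs: [1, 2, 5, 17, 18, 21, 28]
term2 docs: [1, 4, 11, 15, 17, 19, 22, 23, 27, 29]
Intersection: [1, 17]
|intersection| = 2

2
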